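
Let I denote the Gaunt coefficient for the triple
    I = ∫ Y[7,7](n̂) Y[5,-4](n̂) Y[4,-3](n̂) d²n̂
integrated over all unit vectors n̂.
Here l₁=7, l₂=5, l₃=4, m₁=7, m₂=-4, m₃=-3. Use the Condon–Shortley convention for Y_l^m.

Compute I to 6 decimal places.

Checks pass: Σm=0; 16 even; l₃=4∈[2,12].
(2·7+1)(2·5+1)(2·4+1) = 1485
Δ: 8! 6! 2! / 17! → 1/6126120
sum: t=3:−1/69120 t=4:+1/20736 t=5:−1/69120 = 1/51840
3j²(7 5 4; 0 0 0) = Δ·Π!·Σ² = 280/21879  (sign +1)
sum: t=0:+1/29030400 = 1/29030400
3j²(7 5 4; 7 -4 -3) = Δ·Π!·Σ² = 21/680  (sign -1)
combine: 4πI² = 1485·280/21879·21/680 = 2205/3757
take √, sign -1: I = -0.21611194

-0.216112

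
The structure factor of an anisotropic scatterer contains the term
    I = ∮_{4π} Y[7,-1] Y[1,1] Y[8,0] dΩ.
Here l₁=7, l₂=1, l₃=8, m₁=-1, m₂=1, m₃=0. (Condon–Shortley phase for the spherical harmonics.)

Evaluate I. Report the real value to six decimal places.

Rules hold: Σm=0, L=16 even, 6≤8≤8.
N = 15·3·17 = 765
Δ = 0!·14!·2!/17! = 1/2040
Racah Σ t=0..0: t=0:+1/25401600 = 1/25401600
⇒ 3j(7 1 8; 0 0 0)² = 8/255, sgn +1
Racah Σ t=0..0: t=0:+1/58060800 = 1/58060800
⇒ 3j(7 1 8; -1 1 0)² = 7/510, sgn +1
4πI² = N·(3j₀)²·(3jₘ)² = 28/85
I = +1·√(0.329412/4π) = 0.16190663

0.161907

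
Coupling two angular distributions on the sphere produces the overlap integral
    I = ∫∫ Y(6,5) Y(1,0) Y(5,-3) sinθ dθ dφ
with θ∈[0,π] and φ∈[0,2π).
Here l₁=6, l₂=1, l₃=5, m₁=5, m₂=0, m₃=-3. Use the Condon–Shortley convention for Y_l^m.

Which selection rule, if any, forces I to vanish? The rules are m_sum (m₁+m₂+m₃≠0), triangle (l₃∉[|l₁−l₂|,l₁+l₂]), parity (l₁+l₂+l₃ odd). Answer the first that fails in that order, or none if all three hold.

m_sum

Σmᵢ = 2  ✗
l₃∈[|l₁−l₂|,l₁+l₂]=[5,7], have l₃=5
Σlᵢ = 12 ⇒ even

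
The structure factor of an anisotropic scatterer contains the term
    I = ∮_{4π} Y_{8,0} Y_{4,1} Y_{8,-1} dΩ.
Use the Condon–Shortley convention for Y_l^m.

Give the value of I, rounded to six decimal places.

Rules hold: Σm=0, L=20 even, 4≤8≤12.
N = 17·9·17 = 2601
Δ = 4!·12!·4!/21! = 1/185175900
Racah Σ t=0..4: t=0:+1/557383680 t=1:−1/21772800 t=2:+1/8294400 t=3:−1/21772800 t=4:+1/557383680 = 1/30965760
⇒ 3j(8 4 8; 0 0 0)² = 36/4199, sgn +1
Racah Σ t=1..4: t=1:−1/87091200 t=2:+1/12441600 t=3:−1/14515200 t=4:+1/139345920 = 1/139345920
⇒ 3j(8 4 8; 0 1 -1)² = 5/8398, sgn -1
4πI² = N·(3j₀)²·(3jₘ)² = 810/61009
I = -1·√(0.0132767/4π) = -0.03250429

-0.032504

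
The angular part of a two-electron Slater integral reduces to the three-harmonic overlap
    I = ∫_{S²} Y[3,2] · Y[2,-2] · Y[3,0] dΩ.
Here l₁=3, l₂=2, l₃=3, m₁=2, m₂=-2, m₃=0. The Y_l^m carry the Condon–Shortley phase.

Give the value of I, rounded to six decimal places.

Checks pass: Σm=0; 8 even; l₃=3∈[1,5].
(2·3+1)(2·2+1)(2·3+1) = 245
Δ: 2! 4! 2! / 9! → 1/3780
sum: t=0:+1/24 t=1:−1/4 t=2:+1/24 = -1/6
3j²(3 2 3; 0 0 0) = Δ·Π!·Σ² = 4/105  (sign +1)
sum: t=0:+1/24 = 1/24
3j²(3 2 3; 2 -2 0) = Δ·Π!·Σ² = 1/21  (sign -1)
combine: 4πI² = 245·4/105·1/21 = 4/9
take √, sign -1: I = -0.18806319

-0.188063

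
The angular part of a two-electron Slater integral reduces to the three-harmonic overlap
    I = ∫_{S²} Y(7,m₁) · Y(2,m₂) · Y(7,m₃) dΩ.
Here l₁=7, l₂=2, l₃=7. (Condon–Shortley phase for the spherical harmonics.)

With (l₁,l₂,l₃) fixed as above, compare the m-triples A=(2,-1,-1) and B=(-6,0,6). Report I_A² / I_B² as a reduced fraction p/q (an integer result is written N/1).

Same 7,2,7: normalisation and zero-m 3j drop out of the ratio.
A: Δ: 2! 12! 2! / 17! → 1/185640; sum: t=0:+1/1209600 t=1:−1/1935360 = 1/3225600; 3j²(7 2 7; 2 -1 -1) = Δ·Π!·Σ² = 243/61880  (sign +1)
B: Δ: 2! 12! 2! / 17! → 1/185640; sum: t=1:−1/479001600 t=2:+1/159667200 = 1/239500800; 3j²(7 2 7; -6 0 6) = Δ·Π!·Σ² = 26/1785  (sign -1)
I_A²/I_B² = (243/61880)/(26/1785) = 729/2704

729/2704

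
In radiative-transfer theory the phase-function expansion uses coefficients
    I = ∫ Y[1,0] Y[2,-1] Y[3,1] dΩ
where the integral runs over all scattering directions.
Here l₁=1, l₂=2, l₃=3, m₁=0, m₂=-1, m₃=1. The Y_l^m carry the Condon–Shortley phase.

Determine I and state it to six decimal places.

Checks pass: Σm=0; 6 even; l₃=3∈[1,3].
(2·1+1)(2·2+1)(2·3+1) = 105
Δ: 0! 2! 4! / 7! → 1/105
sum: t=0:+1/4 = 1/4
3j²(1 2 3; 0 0 0) = Δ·Π!·Σ² = 3/35  (sign -1)
sum: t=0:+1/6 = 1/6
3j²(1 2 3; 0 -1 1) = Δ·Π!·Σ² = 8/105  (sign +1)
combine: 4πI² = 105·3/35·8/105 = 24/35
take √, sign -1: I = -0.23359668

-0.233597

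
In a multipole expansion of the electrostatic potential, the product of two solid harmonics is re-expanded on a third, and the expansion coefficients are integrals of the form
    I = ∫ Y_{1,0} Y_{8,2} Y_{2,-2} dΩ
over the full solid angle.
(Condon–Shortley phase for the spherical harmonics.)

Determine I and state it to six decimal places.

0.000000

|1−8|≤2≤1+8 violated ⇒ I = 0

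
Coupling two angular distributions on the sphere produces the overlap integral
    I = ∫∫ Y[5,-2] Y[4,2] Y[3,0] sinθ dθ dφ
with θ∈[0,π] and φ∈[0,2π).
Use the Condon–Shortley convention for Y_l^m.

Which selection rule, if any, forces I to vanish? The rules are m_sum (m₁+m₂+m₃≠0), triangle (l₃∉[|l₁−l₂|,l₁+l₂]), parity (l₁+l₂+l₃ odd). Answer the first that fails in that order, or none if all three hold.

none

Σmᵢ = 0  ✓
l₃∈[|l₁−l₂|,l₁+l₂]=[1,9], have l₃=3  ✓
Σlᵢ = 12 ⇒ even  ✓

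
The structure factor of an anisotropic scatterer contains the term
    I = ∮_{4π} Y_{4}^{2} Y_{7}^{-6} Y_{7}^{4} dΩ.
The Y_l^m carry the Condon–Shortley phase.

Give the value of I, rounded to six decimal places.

0.160865

Checks pass: Σm=0; 18 even; l₃=7∈[3,11].
(2·4+1)(2·7+1)(2·7+1) = 2025
Δ: 4! 4! 10! / 19! → 1/58198140
sum: t=0:+1/17418240 t=1:−1/622080 t=2:+1/230400 t=3:−1/622080 t=4:+1/17418240 = 1/806400
3j²(4 7 7; 0 0 0) = Δ·Π!·Σ² = 2268/230945  (sign -1)
sum: t=0:+1/34836480 t=1:−1/130636800 = 11/522547200
3j²(4 7 7; 2 -6 4) = Δ·Π!·Σ² = 1331/81396  (sign -1)
combine: 4πI² = 2025·2268/230945·1331/81396 = 441045/1356277
take √, sign +1: I = 0.16086528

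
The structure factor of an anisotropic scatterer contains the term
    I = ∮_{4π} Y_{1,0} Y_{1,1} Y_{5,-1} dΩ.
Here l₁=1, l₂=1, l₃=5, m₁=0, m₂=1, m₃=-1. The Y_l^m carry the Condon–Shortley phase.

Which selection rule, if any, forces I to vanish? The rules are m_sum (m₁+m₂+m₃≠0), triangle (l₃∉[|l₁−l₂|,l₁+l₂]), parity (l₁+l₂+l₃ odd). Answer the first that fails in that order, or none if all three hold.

m₁+m₂+m₃ = 0 + 1 − 1 = 0  ✓
triangle: |1−1|=0 ≤ l₃=5 ≤ 1+1=2  ✗
parity: l₁+l₂+l₃ = 7 is odd

triangle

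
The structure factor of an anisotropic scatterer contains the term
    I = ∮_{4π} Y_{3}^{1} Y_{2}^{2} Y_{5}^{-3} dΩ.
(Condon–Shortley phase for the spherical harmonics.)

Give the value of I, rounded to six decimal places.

Rules hold: Σm=0, L=10 even, 1≤5≤5.
N = 7·5·11 = 385
Δ = 0!·6!·4!/11! = 1/2310
Racah Σ t=0..0: t=0:+1/144 = 1/144
⇒ 3j(3 2 5; 0 0 0)² = 10/231, sgn -1
Racah Σ t=0..0: t=0:+1/1152 = 1/1152
⇒ 3j(3 2 5; 1 2 -3)² = 1/33, sgn +1
4πI² = N·(3j₀)²·(3jₘ)² = 50/99
I = -1·√(0.505051/4π) = -0.20047604

-0.200476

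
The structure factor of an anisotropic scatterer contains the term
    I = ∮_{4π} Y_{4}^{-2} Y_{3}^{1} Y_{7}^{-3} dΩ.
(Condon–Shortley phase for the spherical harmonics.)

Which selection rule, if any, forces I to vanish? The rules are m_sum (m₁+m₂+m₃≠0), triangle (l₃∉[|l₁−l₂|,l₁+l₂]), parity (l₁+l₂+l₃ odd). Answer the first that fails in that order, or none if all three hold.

m_sum

azimuthal sum: -2 + 1 − 3 = -4  ✗
1 ≤ 7 ≤ 7 (triangle on l)
L = 4 + 3 + 7 = 14 (even)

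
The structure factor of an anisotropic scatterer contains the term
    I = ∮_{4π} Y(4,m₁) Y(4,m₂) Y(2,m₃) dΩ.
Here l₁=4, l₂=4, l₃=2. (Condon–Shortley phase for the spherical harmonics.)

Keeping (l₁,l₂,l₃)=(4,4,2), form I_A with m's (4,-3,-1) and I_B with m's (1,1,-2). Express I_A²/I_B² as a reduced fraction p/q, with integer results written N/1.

l's match ⇒ only the (l;m) 3-j factors differ between A and B.
A: triangle coeff Δ(4,4,2) = 1/13860; Σ_t [0,0]: t=0:+1/1440 = 1/1440; (3j)²=7/165 [(4 4 2; 4 -3 -1)], sign=-1
B: triangle coeff Δ(4,4,2) = 1/13860; Σ_t [3,3]: t=3:−1/144 = -1/144; (3j)²=10/231 [(4 4 2; 1 1 -2)], sign=-1
I_A²/I_B² = (7/165)/(10/231) = 49/50

49/50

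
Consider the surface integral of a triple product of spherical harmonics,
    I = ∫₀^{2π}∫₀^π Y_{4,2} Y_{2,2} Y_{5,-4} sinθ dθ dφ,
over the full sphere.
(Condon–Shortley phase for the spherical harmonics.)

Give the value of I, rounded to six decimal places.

Σlᵢ=11 odd — θ-integrand is odd under cosθ→−cosθ; I=0

0.000000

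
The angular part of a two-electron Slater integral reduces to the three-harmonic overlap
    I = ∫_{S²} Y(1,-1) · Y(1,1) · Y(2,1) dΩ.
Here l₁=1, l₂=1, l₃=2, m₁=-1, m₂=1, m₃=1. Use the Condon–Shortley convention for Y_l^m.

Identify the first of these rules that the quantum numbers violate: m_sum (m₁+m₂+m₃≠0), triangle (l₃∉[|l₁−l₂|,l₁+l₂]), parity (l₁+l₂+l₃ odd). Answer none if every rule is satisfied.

azimuthal sum: -1 + 1 + 1 = 1  ✗
0 ≤ 2 ≤ 2 (triangle on l)
L = 1 + 1 + 2 = 4 (even)

m_sum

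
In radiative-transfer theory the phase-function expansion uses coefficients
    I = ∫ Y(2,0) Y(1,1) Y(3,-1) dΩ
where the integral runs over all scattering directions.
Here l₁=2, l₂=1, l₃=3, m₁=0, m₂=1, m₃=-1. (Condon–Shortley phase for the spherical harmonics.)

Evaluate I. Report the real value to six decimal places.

Checks pass: Σm=0; 6 even; l₃=3∈[1,3].
(2·2+1)(2·1+1)(2·3+1) = 105
Δ: 0! 4! 2! / 7! → 1/105
sum: t=0:+1/4 = 1/4
3j²(2 1 3; 0 0 0) = Δ·Π!·Σ² = 3/35  (sign -1)
sum: t=0:+1/8 = 1/8
3j²(2 1 3; 0 1 -1) = Δ·Π!·Σ² = 2/35  (sign +1)
combine: 4πI² = 105·3/35·2/35 = 18/35
take √, sign -1: I = -0.20230066

-0.202301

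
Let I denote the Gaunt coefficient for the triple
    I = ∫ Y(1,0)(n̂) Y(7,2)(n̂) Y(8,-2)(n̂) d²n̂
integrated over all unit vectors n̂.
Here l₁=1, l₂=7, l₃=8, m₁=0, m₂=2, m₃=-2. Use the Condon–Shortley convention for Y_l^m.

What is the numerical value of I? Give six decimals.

Rules hold: Σm=0, L=16 even, 6≤8≤8.
N = 3·15·17 = 765
Δ = 0!·2!·14!/17! = 1/2040
Racah Σ t=0..0: t=0:+1/25401600 = 1/25401600
⇒ 3j(1 7 8; 0 0 0)² = 8/255, sgn +1
Racah Σ t=0..0: t=0:+1/43545600 = 1/43545600
⇒ 3j(1 7 8; 0 2 -2)² = 1/34, sgn +1
4πI² = N·(3j₀)²·(3jₘ)² = 12/17
I = +1·√(0.705882/4π) = 0.23700703

0.237007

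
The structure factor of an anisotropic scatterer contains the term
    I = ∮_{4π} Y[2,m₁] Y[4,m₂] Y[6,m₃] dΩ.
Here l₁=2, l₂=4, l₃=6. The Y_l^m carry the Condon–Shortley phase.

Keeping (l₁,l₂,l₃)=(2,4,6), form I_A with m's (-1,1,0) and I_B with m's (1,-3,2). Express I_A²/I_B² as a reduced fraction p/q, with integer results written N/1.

15/4

l's match ⇒ only the (l;m) 3-j factors differ between A and B.
A: triangle coeff Δ(2,4,6) = 1/6435; Σ_t [0,0]: t=0:+1/4320 = 1/4320; (3j)²=8/429 [(2 4 6; -1 1 0)], sign=+1
B: triangle coeff Δ(2,4,6) = 1/6435; Σ_t [0,0]: t=0:+1/30240 = 1/30240; (3j)²=32/6435 [(2 4 6; 1 -3 2)], sign=+1
I_A²/I_B² = (8/429)/(32/6435) = 15/4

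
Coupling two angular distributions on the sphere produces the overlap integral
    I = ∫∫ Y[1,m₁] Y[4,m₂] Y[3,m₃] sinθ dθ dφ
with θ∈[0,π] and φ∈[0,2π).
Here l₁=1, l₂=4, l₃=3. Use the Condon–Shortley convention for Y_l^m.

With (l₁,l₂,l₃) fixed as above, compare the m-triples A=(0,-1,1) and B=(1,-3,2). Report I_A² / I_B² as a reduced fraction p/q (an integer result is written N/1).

5/7

l's match ⇒ only the (l;m) 3-j factors differ between A and B.
A: triangle coeff Δ(1,4,3) = 1/252; Σ_t [1,1]: t=1:−1/48 = -1/48; (3j)²=5/84 [(1 4 3; 0 -1 1)], sign=-1
B: triangle coeff Δ(1,4,3) = 1/252; Σ_t [0,0]: t=0:+1/240 = 1/240; (3j)²=1/12 [(1 4 3; 1 -3 2)], sign=-1
I_A²/I_B² = (5/84)/(1/12) = 5/7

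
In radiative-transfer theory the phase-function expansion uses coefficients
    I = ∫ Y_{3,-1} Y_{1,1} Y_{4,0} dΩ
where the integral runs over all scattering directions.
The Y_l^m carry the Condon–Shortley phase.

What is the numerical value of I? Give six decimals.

m-sum 0 ✓  L=8 even ✓  2≤4≤4 ✓
Π(2lᵢ+1) = 7×3×9 = 189
triangle coeff Δ(3,1,4) = 1/252
Σ_t [0,0]: t=0:+1/36 = 1/36
(3j)²=4/63 [(3 1 4; 0 0 0)], sign=+1
Σ_t [0,0]: t=0:+1/96 = 1/96
(3j)²=1/42 [(3 1 4; -1 1 0)], sign=+1
⇒ 4πI² = 2/7
I = (+1)√(2/7/(4π)) = 0.15078601

0.150786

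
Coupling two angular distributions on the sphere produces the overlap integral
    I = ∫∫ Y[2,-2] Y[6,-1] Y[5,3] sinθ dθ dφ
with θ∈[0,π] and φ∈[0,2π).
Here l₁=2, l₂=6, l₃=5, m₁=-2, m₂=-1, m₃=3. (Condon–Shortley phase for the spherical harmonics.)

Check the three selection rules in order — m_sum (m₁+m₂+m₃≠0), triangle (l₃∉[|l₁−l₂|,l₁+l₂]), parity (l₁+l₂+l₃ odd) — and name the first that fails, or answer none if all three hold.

parity

Σmᵢ = 0  ✓
l₃∈[|l₁−l₂|,l₁+l₂]=[4,8], have l₃=5  ✓
Σlᵢ = 13 ⇒ odd  ✗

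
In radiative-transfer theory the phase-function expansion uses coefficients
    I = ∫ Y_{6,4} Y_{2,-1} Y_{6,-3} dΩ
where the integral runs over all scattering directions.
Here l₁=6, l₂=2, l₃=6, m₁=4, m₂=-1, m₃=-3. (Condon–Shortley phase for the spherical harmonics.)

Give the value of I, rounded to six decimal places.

Checks pass: Σm=0; 14 even; l₃=6∈[4,8].
(2·6+1)(2·2+1)(2·6+1) = 845
Δ: 2! 10! 2! / 15! → 1/90090
sum: t=0:+1/69120 t=1:−1/14400 t=2:+1/69120 = -7/172800
3j²(6 2 6; 0 0 0) = Δ·Π!·Σ² = 14/715  (sign -1)
sum: t=0:+1/161280 t=1:−1/725760 = 1/207360
3j²(6 2 6; 4 -1 -3) = Δ·Π!·Σ² = 7/286  (sign -1)
combine: 4πI² = 845·14/715·7/286 = 49/121
take √, sign +1: I = 0.17951487

0.179515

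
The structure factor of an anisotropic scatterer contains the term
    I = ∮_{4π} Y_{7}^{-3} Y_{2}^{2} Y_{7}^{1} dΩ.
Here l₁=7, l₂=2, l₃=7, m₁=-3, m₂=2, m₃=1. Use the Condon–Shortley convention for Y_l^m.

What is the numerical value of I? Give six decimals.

0.181642

m-sum 0 ✓  L=16 even ✓  5≤7≤9 ✓
Π(2lᵢ+1) = 15×5×15 = 1125
triangle coeff Δ(7,2,7) = 1/185640
Σ_t [0,2]: t=0:+1/2419200 t=1:−1/518400 t=2:+1/2419200 = -1/907200
(3j)²=56/3315 [(7 2 7; 0 0 0)], sign=+1
Σ_t [2,2]: t=2:+1/3870720 = 1/3870720
(3j)²=135/6188 [(7 2 7; -3 2 1)], sign=+1
⇒ 4πI² = 20250/48841
I = (+1)√(20250/48841/(4π)) = 0.18164160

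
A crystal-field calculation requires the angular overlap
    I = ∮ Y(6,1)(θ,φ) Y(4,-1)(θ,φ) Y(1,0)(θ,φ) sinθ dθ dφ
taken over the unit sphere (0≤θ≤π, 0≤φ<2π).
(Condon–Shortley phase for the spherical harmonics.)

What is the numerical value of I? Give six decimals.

l₃=1 ∉ [2,10] — triangle fails ⇒ I = 0

0.000000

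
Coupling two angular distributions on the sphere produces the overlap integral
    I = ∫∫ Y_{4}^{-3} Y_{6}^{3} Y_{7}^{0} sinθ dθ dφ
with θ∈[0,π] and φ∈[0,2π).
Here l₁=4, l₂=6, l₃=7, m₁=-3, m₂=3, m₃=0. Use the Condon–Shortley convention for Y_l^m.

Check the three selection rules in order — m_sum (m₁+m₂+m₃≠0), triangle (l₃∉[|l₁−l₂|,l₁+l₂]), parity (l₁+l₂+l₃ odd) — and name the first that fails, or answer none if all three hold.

parity

m₁+m₂+m₃ = -3 + 3 + 0 = 0  ✓
triangle: |4−6|=2 ≤ l₃=7 ≤ 4+6=10  ✓
parity: l₁+l₂+l₃ = 17 is odd  ✗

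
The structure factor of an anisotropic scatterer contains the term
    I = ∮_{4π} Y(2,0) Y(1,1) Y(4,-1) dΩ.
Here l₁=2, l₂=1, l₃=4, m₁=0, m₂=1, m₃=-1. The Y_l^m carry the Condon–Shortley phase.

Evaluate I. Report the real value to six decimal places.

0.000000

l₃=4 ∉ [1,3] — triangle fails ⇒ I = 0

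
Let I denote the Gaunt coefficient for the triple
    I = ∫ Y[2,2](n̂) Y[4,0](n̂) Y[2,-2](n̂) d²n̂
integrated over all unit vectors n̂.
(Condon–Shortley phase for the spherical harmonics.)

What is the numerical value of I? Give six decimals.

0.040299

Rules hold: Σm=0, L=8 even, 2≤2≤6.
N = 5·9·5 = 225
Δ = 4!·0!·4!/9! = 1/630
Racah Σ t=2..2: t=2:+1/16 = 1/16
⇒ 3j(2 4 2; 0 0 0)² = 2/35, sgn +1
Racah Σ t=0..0: t=0:+1/576 = 1/576
⇒ 3j(2 4 2; 2 0 -2)² = 1/630, sgn +1
4πI² = N·(3j₀)²·(3jₘ)² = 1/49
I = +1·√(0.0204082/4π) = 0.04029926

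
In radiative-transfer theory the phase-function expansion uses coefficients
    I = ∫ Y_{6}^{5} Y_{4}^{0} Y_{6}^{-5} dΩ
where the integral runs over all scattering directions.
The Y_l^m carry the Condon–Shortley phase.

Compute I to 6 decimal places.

Rules hold: Σm=0, L=16 even, 2≤6≤10.
N = 13·9·13 = 1521
Δ = 4!·8!·4!/17! = 1/15315300
Racah Σ t=0..4: t=0:+1/829440 t=1:−1/25920 t=2:+1/9216 t=3:−1/25920 t=4:+1/829440 = 7/207360
⇒ 3j(6 4 6; 0 0 0)² = 28/2431, sgn +1
Racah Σ t=0..1: t=0:+1/2903040 t=1:−1/1451520 = -1/2903040
⇒ 3j(6 4 6; 5 0 -5)² = 11/1547, sgn +1
4πI² = N·(3j₀)²·(3jₘ)² = 36/289
I = +1·√(0.124567/4π) = 0.09956287

0.099563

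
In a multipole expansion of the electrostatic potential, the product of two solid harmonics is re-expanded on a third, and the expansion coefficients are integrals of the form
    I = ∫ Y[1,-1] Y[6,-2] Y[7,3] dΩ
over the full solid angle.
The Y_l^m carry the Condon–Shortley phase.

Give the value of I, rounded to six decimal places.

m-sum 0 ✓  L=14 even ✓  5≤7≤7 ✓
Π(2lᵢ+1) = 3×13×15 = 585
triangle coeff Δ(1,6,7) = 1/1365
Σ_t [0,0]: t=0:+1/518400 = 1/518400
(3j)²=7/195 [(1 6 7; 0 0 0)], sign=-1
Σ_t [0,0]: t=0:+1/1935360 = 1/1935360
(3j)²=3/91 [(1 6 7; -1 -2 3)], sign=+1
⇒ 4πI² = 9/13
I = (-1)√(9/13/(4π)) = -0.23471705

-0.234717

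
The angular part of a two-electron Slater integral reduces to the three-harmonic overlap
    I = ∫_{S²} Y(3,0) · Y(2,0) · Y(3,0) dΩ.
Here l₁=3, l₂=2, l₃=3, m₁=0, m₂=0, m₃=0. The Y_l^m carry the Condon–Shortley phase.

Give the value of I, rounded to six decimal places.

Checks pass: Σm=0; 8 even; l₃=3∈[1,5].
(2·3+1)(2·2+1)(2·3+1) = 245
Δ: 2! 4! 2! / 9! → 1/3780
sum: t=0:+1/24 t=1:−1/4 t=2:+1/24 = -1/6
3j²(3 2 3; 0 0 0) = Δ·Π!·Σ² = 4/105  (sign +1)
(m-triple is (0,0,0) — same symbol as above.)
combine: 4πI² = 245·4/105·4/105 = 16/45
take √, sign +1: I = 0.16820883

0.168209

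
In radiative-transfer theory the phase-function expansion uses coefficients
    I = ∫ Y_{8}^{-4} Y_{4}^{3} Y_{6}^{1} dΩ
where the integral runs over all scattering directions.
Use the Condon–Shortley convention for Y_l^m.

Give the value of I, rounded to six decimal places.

-0.092569

Rules hold: Σm=0, L=18 even, 4≤6≤12.
N = 17·9·13 = 1989
Δ = 6!·10!·2!/19! = 1/23279256
Racah Σ t=2..4: t=2:+1/1658880 t=3:−1/518400 t=4:+1/1658880 = -1/1382400
⇒ 3j(8 4 6; 0 0 0)² = 504/46189, sgn -1
Racah Σ t=5..6: t=5:−1/7257600 t=6:+1/12441600 = -1/17418240
⇒ 3j(8 4 6; -4 3 1)² = 125/25194, sgn +1
4πI² = N·(3j₀)²·(3jₘ)² = 94500/877591
I = -1·√(0.107681/4π) = -0.09256885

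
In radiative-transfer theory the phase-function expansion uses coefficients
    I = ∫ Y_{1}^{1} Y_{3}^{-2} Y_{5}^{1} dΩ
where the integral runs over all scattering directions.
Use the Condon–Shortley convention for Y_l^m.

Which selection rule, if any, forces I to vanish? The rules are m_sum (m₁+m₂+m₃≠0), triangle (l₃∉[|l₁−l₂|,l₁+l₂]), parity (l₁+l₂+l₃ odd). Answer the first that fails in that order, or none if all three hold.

triangle

Σmᵢ = 0  ✓
l₃∈[|l₁−l₂|,l₁+l₂]=[2,4], have l₃=5  ✗
Σlᵢ = 9 ⇒ odd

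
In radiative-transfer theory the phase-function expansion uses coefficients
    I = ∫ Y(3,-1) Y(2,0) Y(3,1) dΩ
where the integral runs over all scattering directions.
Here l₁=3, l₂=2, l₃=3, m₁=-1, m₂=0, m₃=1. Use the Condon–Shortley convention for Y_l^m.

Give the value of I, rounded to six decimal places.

-0.126157

Checks pass: Σm=0; 8 even; l₃=3∈[1,5].
(2·3+1)(2·2+1)(2·3+1) = 245
Δ: 2! 4! 2! / 9! → 1/3780
sum: t=0:+1/24 t=1:−1/4 t=2:+1/24 = -1/6
3j²(3 2 3; 0 0 0) = Δ·Π!·Σ² = 4/105  (sign +1)
sum: t=0:+1/96 t=1:−1/6 t=2:+1/16 = -3/32
3j²(3 2 3; -1 0 1) = Δ·Π!·Σ² = 3/140  (sign -1)
combine: 4πI² = 245·4/105·3/140 = 1/5
take √, sign -1: I = -0.12615663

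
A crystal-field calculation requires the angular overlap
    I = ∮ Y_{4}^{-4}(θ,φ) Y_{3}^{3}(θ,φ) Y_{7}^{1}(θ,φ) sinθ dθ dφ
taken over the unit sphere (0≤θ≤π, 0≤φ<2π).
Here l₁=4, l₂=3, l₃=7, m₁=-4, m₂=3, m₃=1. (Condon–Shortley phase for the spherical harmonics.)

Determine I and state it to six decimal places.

Checks pass: Σm=0; 14 even; l₃=7∈[1,7].
(2·4+1)(2·3+1)(2·7+1) = 945
Δ: 0! 8! 6! / 15! → 1/45045
sum: t=0:+1/20736 = 1/20736
3j²(4 3 7; 0 0 0) = Δ·Π!·Σ² = 35/1287  (sign -1)
sum: t=0:+1/29030400 = 1/29030400
3j²(4 3 7; -4 3 1) = Δ·Π!·Σ² = 1/45045  (sign +1)
combine: 4πI² = 945·35/1287·1/45045 = 35/61347
take √, sign -1: I = -0.00673802

-0.006738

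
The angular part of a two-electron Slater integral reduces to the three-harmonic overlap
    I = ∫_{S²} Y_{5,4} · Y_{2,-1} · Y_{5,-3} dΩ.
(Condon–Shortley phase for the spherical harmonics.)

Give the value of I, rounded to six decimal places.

Checks pass: Σm=0; 12 even; l₃=5∈[3,7].
(2·5+1)(2·2+1)(2·5+1) = 605
Δ: 2! 8! 2! / 13! → 1/38610
sum: t=0:+1/2880 t=1:−1/576 t=2:+1/2880 = -1/960
3j²(5 2 5; 0 0 0) = Δ·Π!·Σ² = 10/429  (sign +1)
sum: t=0:+1/10080 t=1:−1/80640 = 1/11520
3j²(5 2 5; 4 -1 -3) = Δ·Π!·Σ² = 49/1430  (sign +1)
combine: 4πI² = 605·10/429·49/1430 = 245/507
take √, sign +1: I = 0.19609844

0.196098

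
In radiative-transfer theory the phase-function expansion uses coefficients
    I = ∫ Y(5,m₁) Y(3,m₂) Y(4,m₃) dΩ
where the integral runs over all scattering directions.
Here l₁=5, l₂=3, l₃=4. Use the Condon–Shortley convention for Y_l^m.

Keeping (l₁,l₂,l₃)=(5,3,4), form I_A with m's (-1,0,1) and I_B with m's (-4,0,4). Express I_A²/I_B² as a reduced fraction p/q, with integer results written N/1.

361/1176

Shared (l₁,l₂,l₃)=(5,3,4): N and (l;000)² cancel in I_A²/I_B².
A: Δ = 4!·6!·2!/13! = 1/180180; Racah Σ t=1..3: t=1:−1/1440 t=2:+1/192 t=3:−1/432 = 19/8640; ⇒ 3j(5 3 4; -1 0 1)² = 361/30030, sgn -1
B: Δ = 4!·6!·2!/13! = 1/180180; Racah Σ t=3..3: t=3:−1/8640 = -1/8640; ⇒ 3j(5 3 4; -4 0 4)² = 28/715, sgn -1
I_A²/I_B² = (361/30030)/(28/715) = 361/1176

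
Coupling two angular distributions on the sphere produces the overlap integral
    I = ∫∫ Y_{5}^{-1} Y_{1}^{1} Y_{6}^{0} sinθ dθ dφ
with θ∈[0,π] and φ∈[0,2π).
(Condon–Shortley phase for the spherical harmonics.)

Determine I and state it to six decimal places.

0.158246

Rules hold: Σm=0, L=12 even, 4≤6≤6.
N = 11·3·13 = 429
Δ = 0!·10!·2!/13! = 1/858
Racah Σ t=0..0: t=0:+1/14400 = 1/14400
⇒ 3j(5 1 6; 0 0 0)² = 6/143, sgn +1
Racah Σ t=0..0: t=0:+1/34560 = 1/34560
⇒ 3j(5 1 6; -1 1 0)² = 5/286, sgn +1
4πI² = N·(3j₀)²·(3jₘ)² = 45/143
I = +1·√(0.314685/4π) = 0.15824621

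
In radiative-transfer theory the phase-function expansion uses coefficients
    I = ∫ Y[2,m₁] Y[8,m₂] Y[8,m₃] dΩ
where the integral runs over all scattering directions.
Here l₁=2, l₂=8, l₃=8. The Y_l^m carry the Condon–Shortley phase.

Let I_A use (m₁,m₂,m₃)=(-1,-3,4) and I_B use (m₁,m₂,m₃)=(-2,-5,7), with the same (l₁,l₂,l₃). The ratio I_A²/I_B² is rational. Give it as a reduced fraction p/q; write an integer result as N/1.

Same 2,8,8: normalisation and zero-m 3j drop out of the ratio.
A: Δ: 2! 2! 14! / 19! → 1/348840; sum: t=1:−1/174182400 t=2:+1/479001600 = -1/273715200; 3j²(2 8 8; -1 -3 4) = Δ·Π!·Σ² = 49/3876  (sign -1)
B: Δ: 2! 2! 14! / 19! → 1/348840; sum: t=2:+1/24908083200 = 1/24908083200; 3j²(2 8 8; -2 -5 7) = Δ·Π!·Σ² = 7/1292  (sign -1)
I_A²/I_B² = (49/3876)/(7/1292) = 7/3

7/3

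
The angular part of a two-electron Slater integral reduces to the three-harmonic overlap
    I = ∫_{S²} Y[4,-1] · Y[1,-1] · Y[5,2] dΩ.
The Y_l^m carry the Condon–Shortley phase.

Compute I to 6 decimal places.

Checks pass: Σm=0; 10 even; l₃=5∈[3,5].
(2·4+1)(2·1+1)(2·5+1) = 297
Δ: 0! 8! 2! / 11! → 1/495
sum: t=0:+1/576 = 1/576
3j²(4 1 5; 0 0 0) = Δ·Π!·Σ² = 5/99  (sign -1)
sum: t=0:+1/1440 = 1/1440
3j²(4 1 5; -1 -1 2) = Δ·Π!·Σ² = 7/165  (sign -1)
combine: 4πI² = 297·5/99·7/165 = 7/11
take √, sign +1: I = 0.22503380

0.225034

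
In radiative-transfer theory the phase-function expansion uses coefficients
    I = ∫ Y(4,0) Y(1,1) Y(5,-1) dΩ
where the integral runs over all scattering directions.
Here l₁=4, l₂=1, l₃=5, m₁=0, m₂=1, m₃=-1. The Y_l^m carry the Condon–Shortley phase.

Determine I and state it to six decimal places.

Rules hold: Σm=0, L=10 even, 3≤5≤5.
N = 9·3·11 = 297
Δ = 0!·8!·2!/11! = 1/495
Racah Σ t=0..0: t=0:+1/576 = 1/576
⇒ 3j(4 1 5; 0 0 0)² = 5/99, sgn -1
Racah Σ t=0..0: t=0:+1/1152 = 1/1152
⇒ 3j(4 1 5; 0 1 -1)² = 1/33, sgn +1
4πI² = N·(3j₀)²·(3jₘ)² = 5/11
I = -1·√(0.454545/4π) = -0.19018827

-0.190188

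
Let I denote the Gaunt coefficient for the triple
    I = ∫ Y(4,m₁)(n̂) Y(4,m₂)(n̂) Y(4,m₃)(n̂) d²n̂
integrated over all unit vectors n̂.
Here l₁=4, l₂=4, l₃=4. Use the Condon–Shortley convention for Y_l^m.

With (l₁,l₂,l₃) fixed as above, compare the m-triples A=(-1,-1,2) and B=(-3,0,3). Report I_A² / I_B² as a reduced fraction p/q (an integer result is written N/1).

40/49

Same 4,4,4: normalisation and zero-m 3j drop out of the ratio.
A: Δ: 4! 4! 4! / 13! → 1/450450; sum: t=1:−1/576 t=2:+1/144 t=3:−1/576 = 1/288; 3j²(4 4 4; -1 -1 2) = Δ·Π!·Σ² = 20/1001  (sign +1)
B: Δ: 4! 4! 4! / 13! → 1/450450; sum: t=3:−1/864 t=4:+1/3456 = -1/1152; 3j²(4 4 4; -3 0 3) = Δ·Π!·Σ² = 7/286  (sign +1)
I_A²/I_B² = (20/1001)/(7/286) = 40/49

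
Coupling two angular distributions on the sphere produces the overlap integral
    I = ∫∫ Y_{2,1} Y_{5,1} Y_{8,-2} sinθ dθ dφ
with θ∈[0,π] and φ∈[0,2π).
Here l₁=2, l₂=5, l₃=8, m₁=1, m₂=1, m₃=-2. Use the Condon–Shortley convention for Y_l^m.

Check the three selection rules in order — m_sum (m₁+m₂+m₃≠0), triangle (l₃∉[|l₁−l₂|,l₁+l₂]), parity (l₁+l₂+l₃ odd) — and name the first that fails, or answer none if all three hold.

Σmᵢ = 0  ✓
l₃∈[|l₁−l₂|,l₁+l₂]=[3,7], have l₃=8  ✗
Σlᵢ = 15 ⇒ odd

triangle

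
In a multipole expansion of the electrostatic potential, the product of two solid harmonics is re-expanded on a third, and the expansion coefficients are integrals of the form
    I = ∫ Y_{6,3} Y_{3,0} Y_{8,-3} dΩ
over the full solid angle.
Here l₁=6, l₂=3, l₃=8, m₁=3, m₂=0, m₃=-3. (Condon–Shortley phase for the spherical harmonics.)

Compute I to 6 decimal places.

l₁+l₂+l₃=17 is odd: 3j(l;000)=0 ⇒ I=0

0.000000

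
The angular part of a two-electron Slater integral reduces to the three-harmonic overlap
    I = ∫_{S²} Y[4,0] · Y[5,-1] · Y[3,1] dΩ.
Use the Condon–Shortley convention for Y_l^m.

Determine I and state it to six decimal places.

-0.086020

Rules hold: Σm=0, L=12 even, 1≤3≤9.
N = 9·11·7 = 693
Δ = 6!·2!·4!/13! = 1/180180
Racah Σ t=2..4: t=2:+1/576 t=3:−1/144 t=4:+1/576 = -1/288
⇒ 3j(4 5 3; 0 0 0)² = 20/1001, sgn +1
Racah Σ t=2..4: t=2:+1/384 t=3:−1/216 t=4:+1/2304 = -11/6912
⇒ 3j(4 5 3; 0 -1 1)² = 11/1638, sgn -1
4πI² = N·(3j₀)²·(3jₘ)² = 110/1183
I = -1·√(0.0929839/4π) = -0.08601992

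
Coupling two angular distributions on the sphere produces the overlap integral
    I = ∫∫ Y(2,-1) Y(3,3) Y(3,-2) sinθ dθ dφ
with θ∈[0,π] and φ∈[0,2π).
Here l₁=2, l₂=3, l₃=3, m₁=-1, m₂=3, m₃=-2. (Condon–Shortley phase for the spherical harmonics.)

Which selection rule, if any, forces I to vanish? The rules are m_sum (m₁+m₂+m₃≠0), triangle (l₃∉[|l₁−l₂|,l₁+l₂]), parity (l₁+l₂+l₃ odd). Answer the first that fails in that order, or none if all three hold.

m₁+m₂+m₃ = -1 + 3 − 2 = 0  ✓
triangle: |2−3|=1 ≤ l₃=3 ≤ 2+3=5  ✓
parity: l₁+l₂+l₃ = 8 is even  ✓

none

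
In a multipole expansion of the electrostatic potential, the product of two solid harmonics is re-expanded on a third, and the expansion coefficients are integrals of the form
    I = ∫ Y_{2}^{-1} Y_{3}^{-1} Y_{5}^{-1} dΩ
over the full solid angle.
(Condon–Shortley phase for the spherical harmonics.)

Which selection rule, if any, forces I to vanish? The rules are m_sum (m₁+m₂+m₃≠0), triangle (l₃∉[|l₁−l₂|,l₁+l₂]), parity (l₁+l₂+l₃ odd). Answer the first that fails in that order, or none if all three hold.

m_sum

m₁+m₂+m₃ = -1 − 1 − 1 = -3  ✗
triangle: |2−3|=1 ≤ l₃=5 ≤ 2+3=5
parity: l₁+l₂+l₃ = 10 is even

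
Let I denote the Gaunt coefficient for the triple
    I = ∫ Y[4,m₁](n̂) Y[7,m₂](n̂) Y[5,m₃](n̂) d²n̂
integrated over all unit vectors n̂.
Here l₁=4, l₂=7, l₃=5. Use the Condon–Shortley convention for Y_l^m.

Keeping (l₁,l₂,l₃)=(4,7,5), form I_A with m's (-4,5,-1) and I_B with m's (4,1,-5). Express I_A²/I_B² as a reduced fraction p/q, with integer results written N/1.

616/5

Same 4,7,5: normalisation and zero-m 3j drop out of the ratio.
A: Δ: 6! 2! 8! / 17! → 1/6126120; sum: t=6:+1/2073600 = 1/2073600; 3j²(4 7 5; -4 5 -1) = Δ·Π!·Σ² = 28/1105  (sign +1)
B: Δ: 6! 2! 8! / 17! → 1/6126120; sum: t=0:+1/58060800 = 1/58060800; 3j²(4 7 5; 4 1 -5) = Δ·Π!·Σ² = 1/4862  (sign +1)
I_A²/I_B² = (28/1105)/(1/4862) = 616/5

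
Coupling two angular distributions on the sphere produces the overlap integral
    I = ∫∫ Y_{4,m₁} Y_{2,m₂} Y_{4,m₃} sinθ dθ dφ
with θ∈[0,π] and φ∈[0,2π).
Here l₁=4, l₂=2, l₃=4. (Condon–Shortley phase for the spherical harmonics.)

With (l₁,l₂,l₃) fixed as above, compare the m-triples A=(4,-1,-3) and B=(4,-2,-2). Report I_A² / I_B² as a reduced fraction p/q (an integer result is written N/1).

7/2

Same 4,2,4: normalisation and zero-m 3j drop out of the ratio.
A: Δ: 2! 6! 2! / 11! → 1/13860; sum: t=0:+1/1440 = 1/1440; 3j²(4 2 4; 4 -1 -3) = Δ·Π!·Σ² = 7/165  (sign -1)
B: Δ: 2! 6! 2! / 11! → 1/13860; sum: t=0:+1/2880 = 1/2880; 3j²(4 2 4; 4 -2 -2) = Δ·Π!·Σ² = 2/165  (sign +1)
I_A²/I_B² = (7/165)/(2/165) = 7/2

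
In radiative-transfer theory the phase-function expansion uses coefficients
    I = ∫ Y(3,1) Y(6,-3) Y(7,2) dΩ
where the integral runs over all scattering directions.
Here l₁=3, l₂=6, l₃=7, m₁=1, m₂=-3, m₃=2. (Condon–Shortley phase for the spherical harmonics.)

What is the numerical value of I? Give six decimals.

Checks pass: Σm=0; 16 even; l₃=7∈[3,9].
(2·3+1)(2·6+1)(2·7+1) = 1365
Δ: 2! 4! 10! / 17! → 1/2042040
sum: t=0:+1/207360 t=1:−1/57600 t=2:+1/207360 = -1/129600
3j²(3 6 7; 0 0 0) = Δ·Π!·Σ² = 168/12155  (sign +1)
sum: t=0:+1/241920 t=1:−1/483840 t=2:+1/17418240 = 37/17418240
3j²(3 6 7; 1 -3 2) = Δ·Π!·Σ² = 1369/136136  (sign -1)
combine: 4πI² = 1365·168/12155·1369/136136 = 86247/454597
take √, sign -1: I = -0.12287224

-0.122872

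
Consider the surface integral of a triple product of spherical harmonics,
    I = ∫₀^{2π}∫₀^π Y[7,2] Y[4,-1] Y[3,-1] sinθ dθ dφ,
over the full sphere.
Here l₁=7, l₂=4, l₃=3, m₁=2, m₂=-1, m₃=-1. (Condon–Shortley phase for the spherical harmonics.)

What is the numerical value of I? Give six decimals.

0.239176

m-sum 0 ✓  L=14 even ✓  3≤3≤11 ✓
Π(2lᵢ+1) = 15×9×7 = 945
triangle coeff Δ(7,4,3) = 1/45045
Σ_t [4,4]: t=4:+1/20736 = 1/20736
(3j)²=35/1287 [(7 4 3; 0 0 0)], sign=-1
Σ_t [3,3]: t=3:−1/34560 = -1/34560
(3j)²=4/143 [(7 4 3; 2 -1 -1)], sign=-1
⇒ 4πI² = 14700/20449
I = (+1)√(14700/20449/(4π)) = 0.23917605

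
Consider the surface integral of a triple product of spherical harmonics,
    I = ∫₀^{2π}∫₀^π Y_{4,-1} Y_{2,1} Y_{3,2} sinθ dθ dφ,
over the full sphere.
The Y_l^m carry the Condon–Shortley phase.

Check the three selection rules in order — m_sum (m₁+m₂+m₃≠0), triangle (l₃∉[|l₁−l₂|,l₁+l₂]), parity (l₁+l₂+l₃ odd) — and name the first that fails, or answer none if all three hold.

m_sum

m₁+m₂+m₃ = -1 + 1 + 2 = 2  ✗
triangle: |4−2|=2 ≤ l₃=3 ≤ 4+2=6
parity: l₁+l₂+l₃ = 9 is odd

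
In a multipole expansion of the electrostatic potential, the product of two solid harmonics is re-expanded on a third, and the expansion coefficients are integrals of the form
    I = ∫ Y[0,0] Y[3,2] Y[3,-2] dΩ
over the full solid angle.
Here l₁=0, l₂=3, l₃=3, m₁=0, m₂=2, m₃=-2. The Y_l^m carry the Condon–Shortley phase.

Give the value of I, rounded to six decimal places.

0.282095

Rules hold: Σm=0, L=6 even, 3≤3≤3.
N = 1·7·7 = 49
Δ = 0!·0!·6!/7! = 1/7
Racah Σ t=0..0: t=0:+1/36 = 1/36
⇒ 3j(0 3 3; 0 0 0)² = 1/7, sgn -1
Racah Σ t=0..0: t=0:+1/120 = 1/120
⇒ 3j(0 3 3; 0 2 -2)² = 1/7, sgn -1
4πI² = N·(3j₀)²·(3jₘ)² = 1/1
I = +1·√(1/4π) = 0.28209479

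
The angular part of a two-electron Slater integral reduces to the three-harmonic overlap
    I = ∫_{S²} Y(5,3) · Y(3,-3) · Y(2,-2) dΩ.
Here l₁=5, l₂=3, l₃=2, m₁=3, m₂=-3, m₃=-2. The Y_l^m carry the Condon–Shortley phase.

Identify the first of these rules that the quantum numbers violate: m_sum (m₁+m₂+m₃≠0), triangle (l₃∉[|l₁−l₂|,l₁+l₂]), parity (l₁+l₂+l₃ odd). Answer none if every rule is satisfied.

m_sum

m₁+m₂+m₃ = 3 − 3 − 2 = -2  ✗
triangle: |5−3|=2 ≤ l₃=2 ≤ 5+3=8
parity: l₁+l₂+l₃ = 10 is even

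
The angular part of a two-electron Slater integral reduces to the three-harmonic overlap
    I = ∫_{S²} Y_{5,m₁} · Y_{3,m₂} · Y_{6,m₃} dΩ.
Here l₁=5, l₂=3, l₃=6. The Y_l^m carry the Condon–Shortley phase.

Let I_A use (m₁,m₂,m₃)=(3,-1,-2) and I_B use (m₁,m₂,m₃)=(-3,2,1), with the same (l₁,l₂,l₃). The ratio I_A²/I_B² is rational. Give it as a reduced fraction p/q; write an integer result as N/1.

49/64

Shared (l₁,l₂,l₃)=(5,3,6): N and (l;000)² cancel in I_A²/I_B².
A: Δ = 2!·8!·4!/15! = 1/675675; Racah Σ t=0..2: t=0:+1/11520 t=1:−1/30240 t=2:+1/1935360 = 1/18432; ⇒ 3j(5 3 6; 3 -1 -2)² = 7/429, sgn +1
B: Δ = 2!·8!·4!/15! = 1/675675; Racah Σ t=1..2: t=1:−1/120960 t=2:+1/17280 = 1/20160; ⇒ 3j(5 3 6; -3 2 1)² = 64/3003, sgn -1
I_A²/I_B² = (7/429)/(64/3003) = 49/64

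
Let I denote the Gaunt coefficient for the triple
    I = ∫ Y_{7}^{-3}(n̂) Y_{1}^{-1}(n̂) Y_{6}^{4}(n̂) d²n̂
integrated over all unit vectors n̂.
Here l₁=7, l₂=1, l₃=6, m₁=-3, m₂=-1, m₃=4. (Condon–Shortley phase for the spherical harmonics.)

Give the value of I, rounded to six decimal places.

m-sum 0 ✓  L=14 even ✓  6≤6≤8 ✓
Π(2lᵢ+1) = 15×3×13 = 585
triangle coeff Δ(7,1,6) = 1/1365
Σ_t [1,1]: t=1:−1/518400 = -1/518400
(3j)²=7/195 [(7 1 6; 0 0 0)], sign=-1
Σ_t [0,0]: t=0:+1/14515200 = 1/14515200
(3j)²=2/455 [(7 1 6; -3 -1 4)], sign=+1
⇒ 4πI² = 6/65
I = (-1)√(6/65/(4π)) = -0.08570655

-0.085707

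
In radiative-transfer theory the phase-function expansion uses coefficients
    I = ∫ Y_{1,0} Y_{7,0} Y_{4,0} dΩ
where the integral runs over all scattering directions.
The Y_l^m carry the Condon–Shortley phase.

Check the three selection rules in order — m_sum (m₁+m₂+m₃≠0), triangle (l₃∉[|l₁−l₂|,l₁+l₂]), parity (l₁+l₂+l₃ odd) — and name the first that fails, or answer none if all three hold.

azimuthal sum: 0 + 0 + 0 = 0  ✓
6 ≤ 4 ≤ 8 (triangle on l)  ✗
L = 1 + 7 + 4 = 12 (even)

triangle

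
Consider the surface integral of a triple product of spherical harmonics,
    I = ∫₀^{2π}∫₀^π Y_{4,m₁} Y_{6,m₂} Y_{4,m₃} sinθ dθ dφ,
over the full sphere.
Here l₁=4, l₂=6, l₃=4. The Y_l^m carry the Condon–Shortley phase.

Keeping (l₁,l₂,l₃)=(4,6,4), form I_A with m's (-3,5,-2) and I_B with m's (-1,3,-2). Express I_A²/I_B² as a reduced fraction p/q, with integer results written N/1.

Shared (l₁,l₂,l₃)=(4,6,4): N and (l;000)² cancel in I_A²/I_B².
A: Δ = 6!·2!·6!/15! = 1/1261260; Racah Σ t=5..6: t=5:−1/172800 t=6:+1/86400 = 1/172800; ⇒ 3j(4 6 4; -3 5 -2)² = 1/130, sgn +1
B: Δ = 6!·2!·6!/15! = 1/1261260; Racah Σ t=3..5: t=3:−1/51840 t=4:+1/5760 t=5:−1/11520 = 7/103680; ⇒ 3j(4 6 4; -1 3 -2)² = 7/858, sgn +1
I_A²/I_B² = (1/130)/(7/858) = 33/35

33/35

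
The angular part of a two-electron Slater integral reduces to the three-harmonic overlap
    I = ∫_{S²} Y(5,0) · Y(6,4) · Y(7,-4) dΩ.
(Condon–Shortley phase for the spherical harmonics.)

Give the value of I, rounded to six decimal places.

-0.129992

Rules hold: Σm=0, L=18 even, 1≤7≤11.
N = 11·13·15 = 2145
Δ = 4!·6!·8!/19! = 1/174594420
Racah Σ t=0..4: t=0:+1/4147200 t=1:−1/207360 t=2:+1/82944 t=3:−1/207360 t=4:+1/4147200 = 1/345600
⇒ 3j(5 6 7; 0 0 0)² = 420/46189, sgn -1
Racah Σ t=2..4: t=2:+1/5806080 t=3:−1/1451520 t=4:+1/4147200 = -1/3628800
⇒ 3j(5 6 7; 0 4 -4)² = 320/29393, sgn +1
4πI² = N·(3j₀)²·(3jₘ)² = 288000/1356277
I = -1·√(0.212346/4π) = -0.12999215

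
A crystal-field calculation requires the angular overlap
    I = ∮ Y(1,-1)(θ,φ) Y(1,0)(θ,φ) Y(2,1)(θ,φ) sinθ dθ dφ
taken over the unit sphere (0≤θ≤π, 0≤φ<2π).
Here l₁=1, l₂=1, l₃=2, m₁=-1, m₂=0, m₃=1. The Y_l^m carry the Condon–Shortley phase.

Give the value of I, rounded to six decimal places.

-0.218510

m-sum 0 ✓  L=4 even ✓  0≤2≤2 ✓
Π(2lᵢ+1) = 3×3×5 = 45
triangle coeff Δ(1,1,2) = 1/30
Σ_t [0,0]: t=0:+1/1 = 1/1
(3j)²=2/15 [(1 1 2; 0 0 0)], sign=+1
Σ_t [0,0]: t=0:+1/2 = 1/2
(3j)²=1/10 [(1 1 2; -1 0 1)], sign=-1
⇒ 4πI² = 3/5
I = (-1)√(3/5/(4π)) = -0.21850969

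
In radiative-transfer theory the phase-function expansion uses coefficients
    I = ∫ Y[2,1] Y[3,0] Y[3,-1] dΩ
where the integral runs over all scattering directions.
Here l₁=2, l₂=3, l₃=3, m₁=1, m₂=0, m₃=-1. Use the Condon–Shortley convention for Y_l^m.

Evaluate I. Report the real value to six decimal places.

-0.059471

Rules hold: Σm=0, L=8 even, 1≤3≤5.
N = 5·7·7 = 245
Δ = 2!·2!·4!/9! = 1/3780
Racah Σ t=0..2: t=0:+1/24 t=1:−1/4 t=2:+1/24 = -1/6
⇒ 3j(2 3 3; 0 0 0)² = 4/105, sgn +1
Racah Σ t=0..1: t=0:+1/12 t=1:−1/8 = -1/24
⇒ 3j(2 3 3; 1 0 -1)² = 1/210, sgn -1
4πI² = N·(3j₀)²·(3jₘ)² = 2/45
I = -1·√(0.0444444/4π) = -0.05947080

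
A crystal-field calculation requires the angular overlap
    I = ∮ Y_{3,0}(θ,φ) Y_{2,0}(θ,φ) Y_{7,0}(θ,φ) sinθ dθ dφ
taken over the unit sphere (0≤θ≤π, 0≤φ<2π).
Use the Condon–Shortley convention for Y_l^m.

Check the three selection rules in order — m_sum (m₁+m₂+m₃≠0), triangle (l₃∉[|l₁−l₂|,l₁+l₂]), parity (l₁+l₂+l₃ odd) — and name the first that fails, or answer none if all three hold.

m₁+m₂+m₃ = 0 + 0 + 0 = 0  ✓
triangle: |3−2|=1 ≤ l₃=7 ≤ 3+2=5  ✗
parity: l₁+l₂+l₃ = 12 is even

triangle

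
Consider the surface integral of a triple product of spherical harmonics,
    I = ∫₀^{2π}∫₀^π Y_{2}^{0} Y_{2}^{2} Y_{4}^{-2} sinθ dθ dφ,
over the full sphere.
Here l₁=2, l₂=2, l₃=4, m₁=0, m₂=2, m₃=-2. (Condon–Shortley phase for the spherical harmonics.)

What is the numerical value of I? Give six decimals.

Rules hold: Σm=0, L=8 even, 0≤4≤4.
N = 5·5·9 = 225
Δ = 0!·4!·4!/9! = 1/630
Racah Σ t=0..0: t=0:+1/16 = 1/16
⇒ 3j(2 2 4; 0 0 0)² = 2/35, sgn +1
Racah Σ t=0..0: t=0:+1/96 = 1/96
⇒ 3j(2 2 4; 0 2 -2)² = 1/42, sgn +1
4πI² = N·(3j₀)²·(3jₘ)² = 15/49
I = +1·√(0.306122/4π) = 0.15607835

0.156078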